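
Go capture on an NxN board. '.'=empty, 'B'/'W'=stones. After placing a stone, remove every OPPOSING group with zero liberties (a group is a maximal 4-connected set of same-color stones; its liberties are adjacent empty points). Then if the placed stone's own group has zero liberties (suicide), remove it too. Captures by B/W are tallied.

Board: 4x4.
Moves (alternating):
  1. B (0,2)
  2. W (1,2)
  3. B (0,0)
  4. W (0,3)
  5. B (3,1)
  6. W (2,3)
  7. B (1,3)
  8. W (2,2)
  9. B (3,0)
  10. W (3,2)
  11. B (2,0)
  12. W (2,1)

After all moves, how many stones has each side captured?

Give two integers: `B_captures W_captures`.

Answer: 1 0

Derivation:
Move 1: B@(0,2) -> caps B=0 W=0
Move 2: W@(1,2) -> caps B=0 W=0
Move 3: B@(0,0) -> caps B=0 W=0
Move 4: W@(0,3) -> caps B=0 W=0
Move 5: B@(3,1) -> caps B=0 W=0
Move 6: W@(2,3) -> caps B=0 W=0
Move 7: B@(1,3) -> caps B=1 W=0
Move 8: W@(2,2) -> caps B=1 W=0
Move 9: B@(3,0) -> caps B=1 W=0
Move 10: W@(3,2) -> caps B=1 W=0
Move 11: B@(2,0) -> caps B=1 W=0
Move 12: W@(2,1) -> caps B=1 W=0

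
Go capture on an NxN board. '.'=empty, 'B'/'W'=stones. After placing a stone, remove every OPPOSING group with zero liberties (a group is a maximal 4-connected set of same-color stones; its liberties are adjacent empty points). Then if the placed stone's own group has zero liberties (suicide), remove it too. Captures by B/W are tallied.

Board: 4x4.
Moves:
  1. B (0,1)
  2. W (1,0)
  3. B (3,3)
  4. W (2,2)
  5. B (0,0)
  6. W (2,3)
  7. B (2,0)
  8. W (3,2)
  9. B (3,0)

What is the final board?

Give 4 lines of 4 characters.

Move 1: B@(0,1) -> caps B=0 W=0
Move 2: W@(1,0) -> caps B=0 W=0
Move 3: B@(3,3) -> caps B=0 W=0
Move 4: W@(2,2) -> caps B=0 W=0
Move 5: B@(0,0) -> caps B=0 W=0
Move 6: W@(2,3) -> caps B=0 W=0
Move 7: B@(2,0) -> caps B=0 W=0
Move 8: W@(3,2) -> caps B=0 W=1
Move 9: B@(3,0) -> caps B=0 W=1

Answer: BB..
W...
B.WW
B.W.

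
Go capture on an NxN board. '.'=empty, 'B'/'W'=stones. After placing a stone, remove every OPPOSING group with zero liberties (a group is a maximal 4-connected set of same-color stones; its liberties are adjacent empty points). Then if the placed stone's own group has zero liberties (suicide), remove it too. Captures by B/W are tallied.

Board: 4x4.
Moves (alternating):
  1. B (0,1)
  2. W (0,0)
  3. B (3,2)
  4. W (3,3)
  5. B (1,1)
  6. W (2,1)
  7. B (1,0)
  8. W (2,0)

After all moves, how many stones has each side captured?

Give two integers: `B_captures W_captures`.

Answer: 1 0

Derivation:
Move 1: B@(0,1) -> caps B=0 W=0
Move 2: W@(0,0) -> caps B=0 W=0
Move 3: B@(3,2) -> caps B=0 W=0
Move 4: W@(3,3) -> caps B=0 W=0
Move 5: B@(1,1) -> caps B=0 W=0
Move 6: W@(2,1) -> caps B=0 W=0
Move 7: B@(1,0) -> caps B=1 W=0
Move 8: W@(2,0) -> caps B=1 W=0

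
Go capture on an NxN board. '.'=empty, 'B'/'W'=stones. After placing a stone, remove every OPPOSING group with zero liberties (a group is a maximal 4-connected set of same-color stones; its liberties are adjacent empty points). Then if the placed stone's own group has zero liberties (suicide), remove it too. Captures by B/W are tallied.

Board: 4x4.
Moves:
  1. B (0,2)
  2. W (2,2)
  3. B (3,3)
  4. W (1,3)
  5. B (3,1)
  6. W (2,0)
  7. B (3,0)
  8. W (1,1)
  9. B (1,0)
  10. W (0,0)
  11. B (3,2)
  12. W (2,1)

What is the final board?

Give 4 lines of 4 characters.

Move 1: B@(0,2) -> caps B=0 W=0
Move 2: W@(2,2) -> caps B=0 W=0
Move 3: B@(3,3) -> caps B=0 W=0
Move 4: W@(1,3) -> caps B=0 W=0
Move 5: B@(3,1) -> caps B=0 W=0
Move 6: W@(2,0) -> caps B=0 W=0
Move 7: B@(3,0) -> caps B=0 W=0
Move 8: W@(1,1) -> caps B=0 W=0
Move 9: B@(1,0) -> caps B=0 W=0
Move 10: W@(0,0) -> caps B=0 W=1
Move 11: B@(3,2) -> caps B=0 W=1
Move 12: W@(2,1) -> caps B=0 W=1

Answer: W.B.
.W.W
WWW.
BBBB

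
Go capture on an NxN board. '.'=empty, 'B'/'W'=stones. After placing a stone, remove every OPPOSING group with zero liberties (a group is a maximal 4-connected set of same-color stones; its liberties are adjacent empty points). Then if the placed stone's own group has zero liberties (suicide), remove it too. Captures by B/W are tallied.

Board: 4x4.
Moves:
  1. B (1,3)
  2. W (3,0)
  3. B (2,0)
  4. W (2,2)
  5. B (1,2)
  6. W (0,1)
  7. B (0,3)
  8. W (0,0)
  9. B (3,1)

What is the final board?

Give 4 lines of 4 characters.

Move 1: B@(1,3) -> caps B=0 W=0
Move 2: W@(3,0) -> caps B=0 W=0
Move 3: B@(2,0) -> caps B=0 W=0
Move 4: W@(2,2) -> caps B=0 W=0
Move 5: B@(1,2) -> caps B=0 W=0
Move 6: W@(0,1) -> caps B=0 W=0
Move 7: B@(0,3) -> caps B=0 W=0
Move 8: W@(0,0) -> caps B=0 W=0
Move 9: B@(3,1) -> caps B=1 W=0

Answer: WW.B
..BB
B.W.
.B..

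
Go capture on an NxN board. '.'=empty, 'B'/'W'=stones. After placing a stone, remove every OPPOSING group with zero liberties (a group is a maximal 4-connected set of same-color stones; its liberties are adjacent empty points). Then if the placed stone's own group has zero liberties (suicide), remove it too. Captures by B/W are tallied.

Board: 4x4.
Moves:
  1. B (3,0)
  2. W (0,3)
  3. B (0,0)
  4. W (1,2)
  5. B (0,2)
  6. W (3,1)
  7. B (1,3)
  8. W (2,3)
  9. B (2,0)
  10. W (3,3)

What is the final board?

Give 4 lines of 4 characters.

Move 1: B@(3,0) -> caps B=0 W=0
Move 2: W@(0,3) -> caps B=0 W=0
Move 3: B@(0,0) -> caps B=0 W=0
Move 4: W@(1,2) -> caps B=0 W=0
Move 5: B@(0,2) -> caps B=0 W=0
Move 6: W@(3,1) -> caps B=0 W=0
Move 7: B@(1,3) -> caps B=1 W=0
Move 8: W@(2,3) -> caps B=1 W=0
Move 9: B@(2,0) -> caps B=1 W=0
Move 10: W@(3,3) -> caps B=1 W=0

Answer: B.B.
..WB
B..W
BW.W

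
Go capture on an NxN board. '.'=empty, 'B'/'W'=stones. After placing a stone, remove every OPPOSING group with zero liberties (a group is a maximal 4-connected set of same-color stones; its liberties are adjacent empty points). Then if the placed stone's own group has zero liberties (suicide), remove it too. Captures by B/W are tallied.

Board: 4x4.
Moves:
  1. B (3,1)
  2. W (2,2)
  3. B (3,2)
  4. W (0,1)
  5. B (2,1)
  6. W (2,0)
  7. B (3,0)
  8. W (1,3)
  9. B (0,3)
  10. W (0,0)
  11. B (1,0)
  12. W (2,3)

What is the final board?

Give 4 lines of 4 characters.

Move 1: B@(3,1) -> caps B=0 W=0
Move 2: W@(2,2) -> caps B=0 W=0
Move 3: B@(3,2) -> caps B=0 W=0
Move 4: W@(0,1) -> caps B=0 W=0
Move 5: B@(2,1) -> caps B=0 W=0
Move 6: W@(2,0) -> caps B=0 W=0
Move 7: B@(3,0) -> caps B=0 W=0
Move 8: W@(1,3) -> caps B=0 W=0
Move 9: B@(0,3) -> caps B=0 W=0
Move 10: W@(0,0) -> caps B=0 W=0
Move 11: B@(1,0) -> caps B=1 W=0
Move 12: W@(2,3) -> caps B=1 W=0

Answer: WW.B
B..W
.BWW
BBB.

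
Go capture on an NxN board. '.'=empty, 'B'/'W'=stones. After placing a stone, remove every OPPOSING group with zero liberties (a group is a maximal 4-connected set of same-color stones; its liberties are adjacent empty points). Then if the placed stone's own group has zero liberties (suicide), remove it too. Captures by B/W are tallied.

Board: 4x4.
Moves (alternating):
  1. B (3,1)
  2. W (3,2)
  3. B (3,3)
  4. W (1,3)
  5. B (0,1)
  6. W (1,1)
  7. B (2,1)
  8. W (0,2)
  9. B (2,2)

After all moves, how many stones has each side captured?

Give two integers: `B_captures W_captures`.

Move 1: B@(3,1) -> caps B=0 W=0
Move 2: W@(3,2) -> caps B=0 W=0
Move 3: B@(3,3) -> caps B=0 W=0
Move 4: W@(1,3) -> caps B=0 W=0
Move 5: B@(0,1) -> caps B=0 W=0
Move 6: W@(1,1) -> caps B=0 W=0
Move 7: B@(2,1) -> caps B=0 W=0
Move 8: W@(0,2) -> caps B=0 W=0
Move 9: B@(2,2) -> caps B=1 W=0

Answer: 1 0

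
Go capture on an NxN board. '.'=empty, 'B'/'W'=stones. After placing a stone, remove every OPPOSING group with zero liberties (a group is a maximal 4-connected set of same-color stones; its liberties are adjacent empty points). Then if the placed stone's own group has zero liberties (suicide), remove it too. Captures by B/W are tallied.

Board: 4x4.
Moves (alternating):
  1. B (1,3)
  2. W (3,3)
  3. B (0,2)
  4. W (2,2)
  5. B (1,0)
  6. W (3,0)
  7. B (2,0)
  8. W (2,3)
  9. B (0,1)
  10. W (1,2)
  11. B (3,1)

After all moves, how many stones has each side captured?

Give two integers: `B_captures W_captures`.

Answer: 1 0

Derivation:
Move 1: B@(1,3) -> caps B=0 W=0
Move 2: W@(3,3) -> caps B=0 W=0
Move 3: B@(0,2) -> caps B=0 W=0
Move 4: W@(2,2) -> caps B=0 W=0
Move 5: B@(1,0) -> caps B=0 W=0
Move 6: W@(3,0) -> caps B=0 W=0
Move 7: B@(2,0) -> caps B=0 W=0
Move 8: W@(2,3) -> caps B=0 W=0
Move 9: B@(0,1) -> caps B=0 W=0
Move 10: W@(1,2) -> caps B=0 W=0
Move 11: B@(3,1) -> caps B=1 W=0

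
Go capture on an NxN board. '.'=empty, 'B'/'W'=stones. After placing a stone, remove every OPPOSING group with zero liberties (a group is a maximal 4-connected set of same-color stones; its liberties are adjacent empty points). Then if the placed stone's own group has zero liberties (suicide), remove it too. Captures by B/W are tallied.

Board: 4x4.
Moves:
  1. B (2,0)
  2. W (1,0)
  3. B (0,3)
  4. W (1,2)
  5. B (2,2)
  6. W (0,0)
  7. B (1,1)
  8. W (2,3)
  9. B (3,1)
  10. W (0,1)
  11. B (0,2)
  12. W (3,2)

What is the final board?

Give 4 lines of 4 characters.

Move 1: B@(2,0) -> caps B=0 W=0
Move 2: W@(1,0) -> caps B=0 W=0
Move 3: B@(0,3) -> caps B=0 W=0
Move 4: W@(1,2) -> caps B=0 W=0
Move 5: B@(2,2) -> caps B=0 W=0
Move 6: W@(0,0) -> caps B=0 W=0
Move 7: B@(1,1) -> caps B=0 W=0
Move 8: W@(2,3) -> caps B=0 W=0
Move 9: B@(3,1) -> caps B=0 W=0
Move 10: W@(0,1) -> caps B=0 W=0
Move 11: B@(0,2) -> caps B=3 W=0
Move 12: W@(3,2) -> caps B=3 W=0

Answer: ..BB
.BW.
B.BW
.BW.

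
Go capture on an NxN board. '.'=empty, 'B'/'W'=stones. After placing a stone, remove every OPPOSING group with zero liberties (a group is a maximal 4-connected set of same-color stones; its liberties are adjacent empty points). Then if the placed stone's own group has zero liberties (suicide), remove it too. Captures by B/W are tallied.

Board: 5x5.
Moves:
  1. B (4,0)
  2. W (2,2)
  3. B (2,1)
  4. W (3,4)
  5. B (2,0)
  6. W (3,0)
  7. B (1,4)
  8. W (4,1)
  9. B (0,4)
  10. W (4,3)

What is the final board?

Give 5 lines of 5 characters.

Answer: ....B
....B
BBW..
W...W
.W.W.

Derivation:
Move 1: B@(4,0) -> caps B=0 W=0
Move 2: W@(2,2) -> caps B=0 W=0
Move 3: B@(2,1) -> caps B=0 W=0
Move 4: W@(3,4) -> caps B=0 W=0
Move 5: B@(2,0) -> caps B=0 W=0
Move 6: W@(3,0) -> caps B=0 W=0
Move 7: B@(1,4) -> caps B=0 W=0
Move 8: W@(4,1) -> caps B=0 W=1
Move 9: B@(0,4) -> caps B=0 W=1
Move 10: W@(4,3) -> caps B=0 W=1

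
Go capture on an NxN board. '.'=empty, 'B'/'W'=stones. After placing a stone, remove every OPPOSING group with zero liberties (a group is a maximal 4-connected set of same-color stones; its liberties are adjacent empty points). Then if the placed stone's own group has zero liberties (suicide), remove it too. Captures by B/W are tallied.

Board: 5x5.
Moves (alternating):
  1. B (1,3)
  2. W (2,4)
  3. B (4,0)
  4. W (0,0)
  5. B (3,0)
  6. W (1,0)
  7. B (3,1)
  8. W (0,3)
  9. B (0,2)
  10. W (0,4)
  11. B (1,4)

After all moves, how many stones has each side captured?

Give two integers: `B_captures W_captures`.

Move 1: B@(1,3) -> caps B=0 W=0
Move 2: W@(2,4) -> caps B=0 W=0
Move 3: B@(4,0) -> caps B=0 W=0
Move 4: W@(0,0) -> caps B=0 W=0
Move 5: B@(3,0) -> caps B=0 W=0
Move 6: W@(1,0) -> caps B=0 W=0
Move 7: B@(3,1) -> caps B=0 W=0
Move 8: W@(0,3) -> caps B=0 W=0
Move 9: B@(0,2) -> caps B=0 W=0
Move 10: W@(0,4) -> caps B=0 W=0
Move 11: B@(1,4) -> caps B=2 W=0

Answer: 2 0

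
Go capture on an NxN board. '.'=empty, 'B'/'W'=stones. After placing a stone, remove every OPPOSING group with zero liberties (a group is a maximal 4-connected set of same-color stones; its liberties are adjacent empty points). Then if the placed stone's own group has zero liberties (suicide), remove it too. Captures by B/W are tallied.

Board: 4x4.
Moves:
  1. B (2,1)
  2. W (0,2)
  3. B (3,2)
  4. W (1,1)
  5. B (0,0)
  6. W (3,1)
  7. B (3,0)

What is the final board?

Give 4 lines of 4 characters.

Move 1: B@(2,1) -> caps B=0 W=0
Move 2: W@(0,2) -> caps B=0 W=0
Move 3: B@(3,2) -> caps B=0 W=0
Move 4: W@(1,1) -> caps B=0 W=0
Move 5: B@(0,0) -> caps B=0 W=0
Move 6: W@(3,1) -> caps B=0 W=0
Move 7: B@(3,0) -> caps B=1 W=0

Answer: B.W.
.W..
.B..
B.B.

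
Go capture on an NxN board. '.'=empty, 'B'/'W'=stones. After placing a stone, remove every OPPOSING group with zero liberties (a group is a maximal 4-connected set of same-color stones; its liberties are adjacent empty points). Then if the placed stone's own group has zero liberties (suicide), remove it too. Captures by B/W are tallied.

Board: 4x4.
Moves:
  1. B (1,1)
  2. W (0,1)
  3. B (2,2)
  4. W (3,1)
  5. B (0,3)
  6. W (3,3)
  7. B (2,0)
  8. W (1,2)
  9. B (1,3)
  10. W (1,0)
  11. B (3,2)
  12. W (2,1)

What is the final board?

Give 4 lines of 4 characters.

Answer: .W.B
W.WB
BWB.
.WBW

Derivation:
Move 1: B@(1,1) -> caps B=0 W=0
Move 2: W@(0,1) -> caps B=0 W=0
Move 3: B@(2,2) -> caps B=0 W=0
Move 4: W@(3,1) -> caps B=0 W=0
Move 5: B@(0,3) -> caps B=0 W=0
Move 6: W@(3,3) -> caps B=0 W=0
Move 7: B@(2,0) -> caps B=0 W=0
Move 8: W@(1,2) -> caps B=0 W=0
Move 9: B@(1,3) -> caps B=0 W=0
Move 10: W@(1,0) -> caps B=0 W=0
Move 11: B@(3,2) -> caps B=0 W=0
Move 12: W@(2,1) -> caps B=0 W=1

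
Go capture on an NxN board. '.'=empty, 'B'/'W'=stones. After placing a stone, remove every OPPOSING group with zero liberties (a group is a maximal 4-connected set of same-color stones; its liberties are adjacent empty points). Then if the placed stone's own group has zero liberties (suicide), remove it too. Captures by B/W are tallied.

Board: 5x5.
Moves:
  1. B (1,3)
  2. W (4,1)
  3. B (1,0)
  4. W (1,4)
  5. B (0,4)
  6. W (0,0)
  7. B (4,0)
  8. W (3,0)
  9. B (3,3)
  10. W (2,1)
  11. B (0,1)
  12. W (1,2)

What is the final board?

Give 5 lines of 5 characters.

Move 1: B@(1,3) -> caps B=0 W=0
Move 2: W@(4,1) -> caps B=0 W=0
Move 3: B@(1,0) -> caps B=0 W=0
Move 4: W@(1,4) -> caps B=0 W=0
Move 5: B@(0,4) -> caps B=0 W=0
Move 6: W@(0,0) -> caps B=0 W=0
Move 7: B@(4,0) -> caps B=0 W=0
Move 8: W@(3,0) -> caps B=0 W=1
Move 9: B@(3,3) -> caps B=0 W=1
Move 10: W@(2,1) -> caps B=0 W=1
Move 11: B@(0,1) -> caps B=1 W=1
Move 12: W@(1,2) -> caps B=1 W=1

Answer: .B..B
B.WBW
.W...
W..B.
.W...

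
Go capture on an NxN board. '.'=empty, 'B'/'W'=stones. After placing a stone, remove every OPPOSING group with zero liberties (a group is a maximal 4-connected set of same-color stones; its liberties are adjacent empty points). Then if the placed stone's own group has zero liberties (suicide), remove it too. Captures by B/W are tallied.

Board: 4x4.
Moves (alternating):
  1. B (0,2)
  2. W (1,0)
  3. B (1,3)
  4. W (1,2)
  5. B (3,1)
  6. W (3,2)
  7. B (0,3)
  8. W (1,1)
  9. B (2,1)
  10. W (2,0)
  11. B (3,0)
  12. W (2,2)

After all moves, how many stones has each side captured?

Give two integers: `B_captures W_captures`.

Move 1: B@(0,2) -> caps B=0 W=0
Move 2: W@(1,0) -> caps B=0 W=0
Move 3: B@(1,3) -> caps B=0 W=0
Move 4: W@(1,2) -> caps B=0 W=0
Move 5: B@(3,1) -> caps B=0 W=0
Move 6: W@(3,2) -> caps B=0 W=0
Move 7: B@(0,3) -> caps B=0 W=0
Move 8: W@(1,1) -> caps B=0 W=0
Move 9: B@(2,1) -> caps B=0 W=0
Move 10: W@(2,0) -> caps B=0 W=0
Move 11: B@(3,0) -> caps B=0 W=0
Move 12: W@(2,2) -> caps B=0 W=3

Answer: 0 3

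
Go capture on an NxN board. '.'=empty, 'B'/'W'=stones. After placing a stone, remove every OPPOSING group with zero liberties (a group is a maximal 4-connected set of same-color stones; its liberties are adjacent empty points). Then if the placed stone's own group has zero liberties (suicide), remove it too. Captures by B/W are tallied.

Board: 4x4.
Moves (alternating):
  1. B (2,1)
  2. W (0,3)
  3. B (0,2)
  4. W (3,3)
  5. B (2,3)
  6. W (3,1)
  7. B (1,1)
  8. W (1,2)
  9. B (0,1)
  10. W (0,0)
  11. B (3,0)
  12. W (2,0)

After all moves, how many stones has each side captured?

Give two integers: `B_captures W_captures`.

Move 1: B@(2,1) -> caps B=0 W=0
Move 2: W@(0,3) -> caps B=0 W=0
Move 3: B@(0,2) -> caps B=0 W=0
Move 4: W@(3,3) -> caps B=0 W=0
Move 5: B@(2,3) -> caps B=0 W=0
Move 6: W@(3,1) -> caps B=0 W=0
Move 7: B@(1,1) -> caps B=0 W=0
Move 8: W@(1,2) -> caps B=0 W=0
Move 9: B@(0,1) -> caps B=0 W=0
Move 10: W@(0,0) -> caps B=0 W=0
Move 11: B@(3,0) -> caps B=0 W=0
Move 12: W@(2,0) -> caps B=0 W=1

Answer: 0 1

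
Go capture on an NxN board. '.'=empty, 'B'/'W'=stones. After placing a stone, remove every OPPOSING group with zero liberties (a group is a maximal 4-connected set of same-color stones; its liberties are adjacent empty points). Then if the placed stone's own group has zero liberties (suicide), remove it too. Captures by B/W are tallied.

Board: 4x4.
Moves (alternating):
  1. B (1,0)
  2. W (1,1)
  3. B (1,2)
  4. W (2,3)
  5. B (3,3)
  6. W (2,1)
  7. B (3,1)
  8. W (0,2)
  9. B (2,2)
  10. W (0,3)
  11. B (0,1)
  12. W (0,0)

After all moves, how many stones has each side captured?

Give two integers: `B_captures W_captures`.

Answer: 0 1

Derivation:
Move 1: B@(1,0) -> caps B=0 W=0
Move 2: W@(1,1) -> caps B=0 W=0
Move 3: B@(1,2) -> caps B=0 W=0
Move 4: W@(2,3) -> caps B=0 W=0
Move 5: B@(3,3) -> caps B=0 W=0
Move 6: W@(2,1) -> caps B=0 W=0
Move 7: B@(3,1) -> caps B=0 W=0
Move 8: W@(0,2) -> caps B=0 W=0
Move 9: B@(2,2) -> caps B=0 W=0
Move 10: W@(0,3) -> caps B=0 W=0
Move 11: B@(0,1) -> caps B=0 W=0
Move 12: W@(0,0) -> caps B=0 W=1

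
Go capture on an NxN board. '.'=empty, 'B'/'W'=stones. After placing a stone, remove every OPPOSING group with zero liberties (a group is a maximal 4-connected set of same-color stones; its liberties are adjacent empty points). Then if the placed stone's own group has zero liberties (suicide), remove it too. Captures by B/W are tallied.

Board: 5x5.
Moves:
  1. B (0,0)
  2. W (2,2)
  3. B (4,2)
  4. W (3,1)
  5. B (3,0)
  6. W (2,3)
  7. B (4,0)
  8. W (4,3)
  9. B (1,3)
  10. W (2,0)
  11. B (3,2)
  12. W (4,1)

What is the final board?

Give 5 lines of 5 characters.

Move 1: B@(0,0) -> caps B=0 W=0
Move 2: W@(2,2) -> caps B=0 W=0
Move 3: B@(4,2) -> caps B=0 W=0
Move 4: W@(3,1) -> caps B=0 W=0
Move 5: B@(3,0) -> caps B=0 W=0
Move 6: W@(2,3) -> caps B=0 W=0
Move 7: B@(4,0) -> caps B=0 W=0
Move 8: W@(4,3) -> caps B=0 W=0
Move 9: B@(1,3) -> caps B=0 W=0
Move 10: W@(2,0) -> caps B=0 W=0
Move 11: B@(3,2) -> caps B=0 W=0
Move 12: W@(4,1) -> caps B=0 W=2

Answer: B....
...B.
W.WW.
.WB..
.WBW.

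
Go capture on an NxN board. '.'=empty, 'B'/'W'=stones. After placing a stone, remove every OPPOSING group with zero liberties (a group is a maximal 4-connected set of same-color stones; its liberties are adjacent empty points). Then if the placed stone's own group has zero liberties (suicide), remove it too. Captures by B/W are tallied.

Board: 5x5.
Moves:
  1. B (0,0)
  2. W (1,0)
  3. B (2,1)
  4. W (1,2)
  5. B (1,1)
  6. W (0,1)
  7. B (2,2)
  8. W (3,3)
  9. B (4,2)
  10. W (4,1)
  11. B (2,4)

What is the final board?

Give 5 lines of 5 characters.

Answer: .W...
WBW..
.BB.B
...W.
.WB..

Derivation:
Move 1: B@(0,0) -> caps B=0 W=0
Move 2: W@(1,0) -> caps B=0 W=0
Move 3: B@(2,1) -> caps B=0 W=0
Move 4: W@(1,2) -> caps B=0 W=0
Move 5: B@(1,1) -> caps B=0 W=0
Move 6: W@(0,1) -> caps B=0 W=1
Move 7: B@(2,2) -> caps B=0 W=1
Move 8: W@(3,3) -> caps B=0 W=1
Move 9: B@(4,2) -> caps B=0 W=1
Move 10: W@(4,1) -> caps B=0 W=1
Move 11: B@(2,4) -> caps B=0 W=1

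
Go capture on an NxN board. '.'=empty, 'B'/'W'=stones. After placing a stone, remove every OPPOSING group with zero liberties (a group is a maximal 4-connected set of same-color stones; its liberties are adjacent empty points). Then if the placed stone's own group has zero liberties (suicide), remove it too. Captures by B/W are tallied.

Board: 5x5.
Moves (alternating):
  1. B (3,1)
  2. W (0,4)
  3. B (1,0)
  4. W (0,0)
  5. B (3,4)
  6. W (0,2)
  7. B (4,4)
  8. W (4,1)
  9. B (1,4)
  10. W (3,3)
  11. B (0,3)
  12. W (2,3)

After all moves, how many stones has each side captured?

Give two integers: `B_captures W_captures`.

Answer: 1 0

Derivation:
Move 1: B@(3,1) -> caps B=0 W=0
Move 2: W@(0,4) -> caps B=0 W=0
Move 3: B@(1,0) -> caps B=0 W=0
Move 4: W@(0,0) -> caps B=0 W=0
Move 5: B@(3,4) -> caps B=0 W=0
Move 6: W@(0,2) -> caps B=0 W=0
Move 7: B@(4,4) -> caps B=0 W=0
Move 8: W@(4,1) -> caps B=0 W=0
Move 9: B@(1,4) -> caps B=0 W=0
Move 10: W@(3,3) -> caps B=0 W=0
Move 11: B@(0,3) -> caps B=1 W=0
Move 12: W@(2,3) -> caps B=1 W=0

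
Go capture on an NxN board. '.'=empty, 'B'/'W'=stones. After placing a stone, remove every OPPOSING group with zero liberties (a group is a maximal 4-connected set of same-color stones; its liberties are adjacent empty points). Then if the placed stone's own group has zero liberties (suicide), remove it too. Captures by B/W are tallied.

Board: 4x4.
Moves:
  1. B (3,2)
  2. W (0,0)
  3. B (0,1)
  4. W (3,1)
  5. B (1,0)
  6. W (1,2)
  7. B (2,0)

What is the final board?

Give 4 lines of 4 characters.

Answer: .B..
B.W.
B...
.WB.

Derivation:
Move 1: B@(3,2) -> caps B=0 W=0
Move 2: W@(0,0) -> caps B=0 W=0
Move 3: B@(0,1) -> caps B=0 W=0
Move 4: W@(3,1) -> caps B=0 W=0
Move 5: B@(1,0) -> caps B=1 W=0
Move 6: W@(1,2) -> caps B=1 W=0
Move 7: B@(2,0) -> caps B=1 W=0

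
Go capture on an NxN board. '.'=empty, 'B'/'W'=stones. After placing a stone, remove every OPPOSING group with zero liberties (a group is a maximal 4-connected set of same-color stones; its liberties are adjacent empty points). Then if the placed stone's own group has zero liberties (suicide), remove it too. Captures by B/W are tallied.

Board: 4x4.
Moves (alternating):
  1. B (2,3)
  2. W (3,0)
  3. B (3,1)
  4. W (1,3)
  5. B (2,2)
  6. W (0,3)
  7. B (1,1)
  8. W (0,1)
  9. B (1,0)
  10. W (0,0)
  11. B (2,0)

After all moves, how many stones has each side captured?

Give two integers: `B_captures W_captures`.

Move 1: B@(2,3) -> caps B=0 W=0
Move 2: W@(3,0) -> caps B=0 W=0
Move 3: B@(3,1) -> caps B=0 W=0
Move 4: W@(1,3) -> caps B=0 W=0
Move 5: B@(2,2) -> caps B=0 W=0
Move 6: W@(0,3) -> caps B=0 W=0
Move 7: B@(1,1) -> caps B=0 W=0
Move 8: W@(0,1) -> caps B=0 W=0
Move 9: B@(1,0) -> caps B=0 W=0
Move 10: W@(0,0) -> caps B=0 W=0
Move 11: B@(2,0) -> caps B=1 W=0

Answer: 1 0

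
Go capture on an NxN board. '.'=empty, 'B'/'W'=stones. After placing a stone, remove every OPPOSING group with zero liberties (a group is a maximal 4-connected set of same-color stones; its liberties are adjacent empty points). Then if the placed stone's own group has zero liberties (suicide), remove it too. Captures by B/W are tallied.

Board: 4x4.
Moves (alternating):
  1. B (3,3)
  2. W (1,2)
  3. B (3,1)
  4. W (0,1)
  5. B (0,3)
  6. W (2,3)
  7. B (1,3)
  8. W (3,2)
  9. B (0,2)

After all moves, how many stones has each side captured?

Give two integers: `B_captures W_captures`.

Move 1: B@(3,3) -> caps B=0 W=0
Move 2: W@(1,2) -> caps B=0 W=0
Move 3: B@(3,1) -> caps B=0 W=0
Move 4: W@(0,1) -> caps B=0 W=0
Move 5: B@(0,3) -> caps B=0 W=0
Move 6: W@(2,3) -> caps B=0 W=0
Move 7: B@(1,3) -> caps B=0 W=0
Move 8: W@(3,2) -> caps B=0 W=1
Move 9: B@(0,2) -> caps B=0 W=1

Answer: 0 1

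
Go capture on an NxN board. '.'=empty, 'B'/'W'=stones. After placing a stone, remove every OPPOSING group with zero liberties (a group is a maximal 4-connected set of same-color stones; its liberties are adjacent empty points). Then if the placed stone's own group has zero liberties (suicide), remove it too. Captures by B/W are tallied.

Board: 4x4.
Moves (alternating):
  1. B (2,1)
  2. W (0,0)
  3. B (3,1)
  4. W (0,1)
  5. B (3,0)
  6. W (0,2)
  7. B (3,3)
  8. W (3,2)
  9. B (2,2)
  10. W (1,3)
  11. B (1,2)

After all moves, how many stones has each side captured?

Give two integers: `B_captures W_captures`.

Move 1: B@(2,1) -> caps B=0 W=0
Move 2: W@(0,0) -> caps B=0 W=0
Move 3: B@(3,1) -> caps B=0 W=0
Move 4: W@(0,1) -> caps B=0 W=0
Move 5: B@(3,0) -> caps B=0 W=0
Move 6: W@(0,2) -> caps B=0 W=0
Move 7: B@(3,3) -> caps B=0 W=0
Move 8: W@(3,2) -> caps B=0 W=0
Move 9: B@(2,2) -> caps B=1 W=0
Move 10: W@(1,3) -> caps B=1 W=0
Move 11: B@(1,2) -> caps B=1 W=0

Answer: 1 0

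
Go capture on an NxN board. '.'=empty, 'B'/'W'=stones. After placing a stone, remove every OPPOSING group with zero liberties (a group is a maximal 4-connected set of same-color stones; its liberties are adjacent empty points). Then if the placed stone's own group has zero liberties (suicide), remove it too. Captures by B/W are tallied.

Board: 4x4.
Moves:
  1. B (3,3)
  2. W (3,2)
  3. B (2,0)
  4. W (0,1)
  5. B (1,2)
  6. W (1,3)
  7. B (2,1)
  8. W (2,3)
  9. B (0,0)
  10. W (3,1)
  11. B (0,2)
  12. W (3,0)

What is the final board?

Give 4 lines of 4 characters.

Move 1: B@(3,3) -> caps B=0 W=0
Move 2: W@(3,2) -> caps B=0 W=0
Move 3: B@(2,0) -> caps B=0 W=0
Move 4: W@(0,1) -> caps B=0 W=0
Move 5: B@(1,2) -> caps B=0 W=0
Move 6: W@(1,3) -> caps B=0 W=0
Move 7: B@(2,1) -> caps B=0 W=0
Move 8: W@(2,3) -> caps B=0 W=1
Move 9: B@(0,0) -> caps B=0 W=1
Move 10: W@(3,1) -> caps B=0 W=1
Move 11: B@(0,2) -> caps B=0 W=1
Move 12: W@(3,0) -> caps B=0 W=1

Answer: BWB.
..BW
BB.W
WWW.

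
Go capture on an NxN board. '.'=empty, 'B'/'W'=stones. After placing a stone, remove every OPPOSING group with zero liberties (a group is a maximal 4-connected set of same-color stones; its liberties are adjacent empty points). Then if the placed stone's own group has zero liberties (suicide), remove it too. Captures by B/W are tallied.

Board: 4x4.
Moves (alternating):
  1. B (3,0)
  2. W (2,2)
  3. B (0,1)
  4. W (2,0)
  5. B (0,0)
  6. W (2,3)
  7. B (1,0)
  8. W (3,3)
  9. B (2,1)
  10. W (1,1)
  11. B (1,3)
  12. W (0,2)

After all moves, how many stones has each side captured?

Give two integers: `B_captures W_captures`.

Answer: 1 0

Derivation:
Move 1: B@(3,0) -> caps B=0 W=0
Move 2: W@(2,2) -> caps B=0 W=0
Move 3: B@(0,1) -> caps B=0 W=0
Move 4: W@(2,0) -> caps B=0 W=0
Move 5: B@(0,0) -> caps B=0 W=0
Move 6: W@(2,3) -> caps B=0 W=0
Move 7: B@(1,0) -> caps B=0 W=0
Move 8: W@(3,3) -> caps B=0 W=0
Move 9: B@(2,1) -> caps B=1 W=0
Move 10: W@(1,1) -> caps B=1 W=0
Move 11: B@(1,3) -> caps B=1 W=0
Move 12: W@(0,2) -> caps B=1 W=0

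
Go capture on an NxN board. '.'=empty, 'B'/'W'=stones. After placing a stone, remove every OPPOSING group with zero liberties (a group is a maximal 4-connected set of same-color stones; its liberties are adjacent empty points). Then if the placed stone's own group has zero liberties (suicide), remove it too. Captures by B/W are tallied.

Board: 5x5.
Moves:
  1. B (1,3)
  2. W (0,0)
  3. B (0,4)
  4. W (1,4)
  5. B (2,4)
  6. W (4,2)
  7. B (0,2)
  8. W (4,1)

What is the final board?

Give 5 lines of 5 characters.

Answer: W.B.B
...B.
....B
.....
.WW..

Derivation:
Move 1: B@(1,3) -> caps B=0 W=0
Move 2: W@(0,0) -> caps B=0 W=0
Move 3: B@(0,4) -> caps B=0 W=0
Move 4: W@(1,4) -> caps B=0 W=0
Move 5: B@(2,4) -> caps B=1 W=0
Move 6: W@(4,2) -> caps B=1 W=0
Move 7: B@(0,2) -> caps B=1 W=0
Move 8: W@(4,1) -> caps B=1 W=0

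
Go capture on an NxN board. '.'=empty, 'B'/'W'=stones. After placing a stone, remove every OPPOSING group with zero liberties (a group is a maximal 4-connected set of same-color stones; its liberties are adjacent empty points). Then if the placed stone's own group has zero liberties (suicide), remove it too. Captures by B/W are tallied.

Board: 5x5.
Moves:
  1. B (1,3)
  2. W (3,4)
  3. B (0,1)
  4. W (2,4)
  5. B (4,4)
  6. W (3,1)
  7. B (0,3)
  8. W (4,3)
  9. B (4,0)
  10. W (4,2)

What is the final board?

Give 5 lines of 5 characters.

Move 1: B@(1,3) -> caps B=0 W=0
Move 2: W@(3,4) -> caps B=0 W=0
Move 3: B@(0,1) -> caps B=0 W=0
Move 4: W@(2,4) -> caps B=0 W=0
Move 5: B@(4,4) -> caps B=0 W=0
Move 6: W@(3,1) -> caps B=0 W=0
Move 7: B@(0,3) -> caps B=0 W=0
Move 8: W@(4,3) -> caps B=0 W=1
Move 9: B@(4,0) -> caps B=0 W=1
Move 10: W@(4,2) -> caps B=0 W=1

Answer: .B.B.
...B.
....W
.W..W
B.WW.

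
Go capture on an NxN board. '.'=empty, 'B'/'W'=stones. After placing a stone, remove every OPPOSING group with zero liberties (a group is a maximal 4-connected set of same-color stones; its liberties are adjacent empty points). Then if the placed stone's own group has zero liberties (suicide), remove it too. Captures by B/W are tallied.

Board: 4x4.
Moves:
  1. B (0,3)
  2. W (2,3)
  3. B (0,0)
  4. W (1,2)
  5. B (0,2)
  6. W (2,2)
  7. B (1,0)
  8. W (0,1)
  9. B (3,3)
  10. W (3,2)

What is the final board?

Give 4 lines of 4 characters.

Answer: BWBB
B.W.
..WW
..W.

Derivation:
Move 1: B@(0,3) -> caps B=0 W=0
Move 2: W@(2,3) -> caps B=0 W=0
Move 3: B@(0,0) -> caps B=0 W=0
Move 4: W@(1,2) -> caps B=0 W=0
Move 5: B@(0,2) -> caps B=0 W=0
Move 6: W@(2,2) -> caps B=0 W=0
Move 7: B@(1,0) -> caps B=0 W=0
Move 8: W@(0,1) -> caps B=0 W=0
Move 9: B@(3,3) -> caps B=0 W=0
Move 10: W@(3,2) -> caps B=0 W=1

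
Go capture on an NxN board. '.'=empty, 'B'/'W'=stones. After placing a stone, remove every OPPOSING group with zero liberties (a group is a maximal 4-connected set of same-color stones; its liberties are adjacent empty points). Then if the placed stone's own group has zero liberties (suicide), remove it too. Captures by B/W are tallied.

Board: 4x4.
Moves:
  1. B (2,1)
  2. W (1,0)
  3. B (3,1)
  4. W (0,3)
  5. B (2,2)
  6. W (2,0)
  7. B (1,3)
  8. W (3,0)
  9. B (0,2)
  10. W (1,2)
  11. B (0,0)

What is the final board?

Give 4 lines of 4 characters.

Answer: B.B.
W.WB
WBB.
WB..

Derivation:
Move 1: B@(2,1) -> caps B=0 W=0
Move 2: W@(1,0) -> caps B=0 W=0
Move 3: B@(3,1) -> caps B=0 W=0
Move 4: W@(0,3) -> caps B=0 W=0
Move 5: B@(2,2) -> caps B=0 W=0
Move 6: W@(2,0) -> caps B=0 W=0
Move 7: B@(1,3) -> caps B=0 W=0
Move 8: W@(3,0) -> caps B=0 W=0
Move 9: B@(0,2) -> caps B=1 W=0
Move 10: W@(1,2) -> caps B=1 W=0
Move 11: B@(0,0) -> caps B=1 W=0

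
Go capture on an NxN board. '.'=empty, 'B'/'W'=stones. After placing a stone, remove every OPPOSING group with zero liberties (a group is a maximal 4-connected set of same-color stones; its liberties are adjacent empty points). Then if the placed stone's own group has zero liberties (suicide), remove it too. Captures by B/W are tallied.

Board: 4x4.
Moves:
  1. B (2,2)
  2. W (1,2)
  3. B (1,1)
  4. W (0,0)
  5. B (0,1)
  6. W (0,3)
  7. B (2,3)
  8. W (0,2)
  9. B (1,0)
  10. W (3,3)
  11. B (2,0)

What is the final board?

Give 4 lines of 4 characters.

Answer: .BWW
BBW.
B.BB
...W

Derivation:
Move 1: B@(2,2) -> caps B=0 W=0
Move 2: W@(1,2) -> caps B=0 W=0
Move 3: B@(1,1) -> caps B=0 W=0
Move 4: W@(0,0) -> caps B=0 W=0
Move 5: B@(0,1) -> caps B=0 W=0
Move 6: W@(0,3) -> caps B=0 W=0
Move 7: B@(2,3) -> caps B=0 W=0
Move 8: W@(0,2) -> caps B=0 W=0
Move 9: B@(1,0) -> caps B=1 W=0
Move 10: W@(3,3) -> caps B=1 W=0
Move 11: B@(2,0) -> caps B=1 W=0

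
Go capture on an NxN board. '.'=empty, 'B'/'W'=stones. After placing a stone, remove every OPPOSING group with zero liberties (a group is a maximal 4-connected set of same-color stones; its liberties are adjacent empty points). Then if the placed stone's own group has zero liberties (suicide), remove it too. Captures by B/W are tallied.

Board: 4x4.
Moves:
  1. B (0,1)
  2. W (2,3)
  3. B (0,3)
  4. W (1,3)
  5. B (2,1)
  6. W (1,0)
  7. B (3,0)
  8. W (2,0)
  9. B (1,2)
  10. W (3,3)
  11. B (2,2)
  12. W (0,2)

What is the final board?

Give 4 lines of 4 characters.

Move 1: B@(0,1) -> caps B=0 W=0
Move 2: W@(2,3) -> caps B=0 W=0
Move 3: B@(0,3) -> caps B=0 W=0
Move 4: W@(1,3) -> caps B=0 W=0
Move 5: B@(2,1) -> caps B=0 W=0
Move 6: W@(1,0) -> caps B=0 W=0
Move 7: B@(3,0) -> caps B=0 W=0
Move 8: W@(2,0) -> caps B=0 W=0
Move 9: B@(1,2) -> caps B=0 W=0
Move 10: W@(3,3) -> caps B=0 W=0
Move 11: B@(2,2) -> caps B=0 W=0
Move 12: W@(0,2) -> caps B=0 W=1

Answer: .BW.
W.BW
WBBW
B..W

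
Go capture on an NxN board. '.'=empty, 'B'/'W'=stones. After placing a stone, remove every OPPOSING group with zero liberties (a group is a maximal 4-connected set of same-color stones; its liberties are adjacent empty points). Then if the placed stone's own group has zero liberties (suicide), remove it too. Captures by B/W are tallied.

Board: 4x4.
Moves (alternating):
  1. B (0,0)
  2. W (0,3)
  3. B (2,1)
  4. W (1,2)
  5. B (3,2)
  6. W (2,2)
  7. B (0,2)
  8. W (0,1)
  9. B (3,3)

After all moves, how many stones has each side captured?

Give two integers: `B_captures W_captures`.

Answer: 0 1

Derivation:
Move 1: B@(0,0) -> caps B=0 W=0
Move 2: W@(0,3) -> caps B=0 W=0
Move 3: B@(2,1) -> caps B=0 W=0
Move 4: W@(1,2) -> caps B=0 W=0
Move 5: B@(3,2) -> caps B=0 W=0
Move 6: W@(2,2) -> caps B=0 W=0
Move 7: B@(0,2) -> caps B=0 W=0
Move 8: W@(0,1) -> caps B=0 W=1
Move 9: B@(3,3) -> caps B=0 W=1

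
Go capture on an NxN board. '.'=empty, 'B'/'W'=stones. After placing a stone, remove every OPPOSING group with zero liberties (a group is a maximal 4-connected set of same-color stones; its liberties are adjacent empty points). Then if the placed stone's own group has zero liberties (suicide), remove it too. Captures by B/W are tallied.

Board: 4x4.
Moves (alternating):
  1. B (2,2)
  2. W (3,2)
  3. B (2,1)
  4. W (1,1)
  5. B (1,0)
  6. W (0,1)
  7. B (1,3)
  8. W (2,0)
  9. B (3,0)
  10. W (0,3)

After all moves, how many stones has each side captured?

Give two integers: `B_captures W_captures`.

Answer: 1 0

Derivation:
Move 1: B@(2,2) -> caps B=0 W=0
Move 2: W@(3,2) -> caps B=0 W=0
Move 3: B@(2,1) -> caps B=0 W=0
Move 4: W@(1,1) -> caps B=0 W=0
Move 5: B@(1,0) -> caps B=0 W=0
Move 6: W@(0,1) -> caps B=0 W=0
Move 7: B@(1,3) -> caps B=0 W=0
Move 8: W@(2,0) -> caps B=0 W=0
Move 9: B@(3,0) -> caps B=1 W=0
Move 10: W@(0,3) -> caps B=1 W=0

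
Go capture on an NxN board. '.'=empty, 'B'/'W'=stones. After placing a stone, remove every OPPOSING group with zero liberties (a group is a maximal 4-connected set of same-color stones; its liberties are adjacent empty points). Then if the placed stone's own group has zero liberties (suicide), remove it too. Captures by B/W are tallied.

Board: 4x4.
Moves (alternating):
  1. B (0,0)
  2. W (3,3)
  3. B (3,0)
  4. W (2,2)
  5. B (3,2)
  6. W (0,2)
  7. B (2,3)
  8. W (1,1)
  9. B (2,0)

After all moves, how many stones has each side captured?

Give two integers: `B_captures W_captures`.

Move 1: B@(0,0) -> caps B=0 W=0
Move 2: W@(3,3) -> caps B=0 W=0
Move 3: B@(3,0) -> caps B=0 W=0
Move 4: W@(2,2) -> caps B=0 W=0
Move 5: B@(3,2) -> caps B=0 W=0
Move 6: W@(0,2) -> caps B=0 W=0
Move 7: B@(2,3) -> caps B=1 W=0
Move 8: W@(1,1) -> caps B=1 W=0
Move 9: B@(2,0) -> caps B=1 W=0

Answer: 1 0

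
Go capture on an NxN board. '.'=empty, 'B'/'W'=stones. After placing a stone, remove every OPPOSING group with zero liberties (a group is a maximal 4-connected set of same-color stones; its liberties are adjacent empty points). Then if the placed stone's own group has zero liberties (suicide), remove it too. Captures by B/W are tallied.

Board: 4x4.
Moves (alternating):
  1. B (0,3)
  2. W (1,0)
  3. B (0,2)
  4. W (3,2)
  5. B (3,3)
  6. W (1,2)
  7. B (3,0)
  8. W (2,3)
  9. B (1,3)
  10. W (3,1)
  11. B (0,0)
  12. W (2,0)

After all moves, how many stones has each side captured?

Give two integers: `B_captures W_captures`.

Answer: 0 2

Derivation:
Move 1: B@(0,3) -> caps B=0 W=0
Move 2: W@(1,0) -> caps B=0 W=0
Move 3: B@(0,2) -> caps B=0 W=0
Move 4: W@(3,2) -> caps B=0 W=0
Move 5: B@(3,3) -> caps B=0 W=0
Move 6: W@(1,2) -> caps B=0 W=0
Move 7: B@(3,0) -> caps B=0 W=0
Move 8: W@(2,3) -> caps B=0 W=1
Move 9: B@(1,3) -> caps B=0 W=1
Move 10: W@(3,1) -> caps B=0 W=1
Move 11: B@(0,0) -> caps B=0 W=1
Move 12: W@(2,0) -> caps B=0 W=2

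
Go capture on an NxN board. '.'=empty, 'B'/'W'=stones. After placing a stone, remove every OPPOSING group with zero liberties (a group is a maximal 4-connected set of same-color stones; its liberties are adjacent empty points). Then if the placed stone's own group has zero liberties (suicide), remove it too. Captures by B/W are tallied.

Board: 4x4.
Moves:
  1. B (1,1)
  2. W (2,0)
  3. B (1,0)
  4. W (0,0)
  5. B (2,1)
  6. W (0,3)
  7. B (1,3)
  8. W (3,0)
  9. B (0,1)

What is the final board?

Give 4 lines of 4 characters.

Move 1: B@(1,1) -> caps B=0 W=0
Move 2: W@(2,0) -> caps B=0 W=0
Move 3: B@(1,0) -> caps B=0 W=0
Move 4: W@(0,0) -> caps B=0 W=0
Move 5: B@(2,1) -> caps B=0 W=0
Move 6: W@(0,3) -> caps B=0 W=0
Move 7: B@(1,3) -> caps B=0 W=0
Move 8: W@(3,0) -> caps B=0 W=0
Move 9: B@(0,1) -> caps B=1 W=0

Answer: .B.W
BB.B
WB..
W...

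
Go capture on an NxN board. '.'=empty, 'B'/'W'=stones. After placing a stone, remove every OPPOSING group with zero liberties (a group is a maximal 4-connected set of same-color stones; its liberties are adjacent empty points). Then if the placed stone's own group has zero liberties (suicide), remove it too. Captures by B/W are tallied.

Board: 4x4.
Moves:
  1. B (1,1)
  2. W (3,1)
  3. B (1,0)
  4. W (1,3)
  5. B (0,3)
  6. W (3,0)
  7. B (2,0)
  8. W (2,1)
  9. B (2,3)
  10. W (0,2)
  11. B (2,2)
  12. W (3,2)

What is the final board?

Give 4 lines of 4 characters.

Answer: ..W.
BB.W
BWBB
WWW.

Derivation:
Move 1: B@(1,1) -> caps B=0 W=0
Move 2: W@(3,1) -> caps B=0 W=0
Move 3: B@(1,0) -> caps B=0 W=0
Move 4: W@(1,3) -> caps B=0 W=0
Move 5: B@(0,3) -> caps B=0 W=0
Move 6: W@(3,0) -> caps B=0 W=0
Move 7: B@(2,0) -> caps B=0 W=0
Move 8: W@(2,1) -> caps B=0 W=0
Move 9: B@(2,3) -> caps B=0 W=0
Move 10: W@(0,2) -> caps B=0 W=1
Move 11: B@(2,2) -> caps B=0 W=1
Move 12: W@(3,2) -> caps B=0 W=1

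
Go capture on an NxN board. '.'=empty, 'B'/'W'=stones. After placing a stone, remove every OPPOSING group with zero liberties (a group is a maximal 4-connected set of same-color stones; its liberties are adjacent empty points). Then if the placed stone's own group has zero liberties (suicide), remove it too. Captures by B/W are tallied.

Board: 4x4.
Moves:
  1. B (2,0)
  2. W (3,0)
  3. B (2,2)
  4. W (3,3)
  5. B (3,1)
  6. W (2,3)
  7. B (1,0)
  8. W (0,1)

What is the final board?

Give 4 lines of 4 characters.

Answer: .W..
B...
B.BW
.B.W

Derivation:
Move 1: B@(2,0) -> caps B=0 W=0
Move 2: W@(3,0) -> caps B=0 W=0
Move 3: B@(2,2) -> caps B=0 W=0
Move 4: W@(3,3) -> caps B=0 W=0
Move 5: B@(3,1) -> caps B=1 W=0
Move 6: W@(2,3) -> caps B=1 W=0
Move 7: B@(1,0) -> caps B=1 W=0
Move 8: W@(0,1) -> caps B=1 W=0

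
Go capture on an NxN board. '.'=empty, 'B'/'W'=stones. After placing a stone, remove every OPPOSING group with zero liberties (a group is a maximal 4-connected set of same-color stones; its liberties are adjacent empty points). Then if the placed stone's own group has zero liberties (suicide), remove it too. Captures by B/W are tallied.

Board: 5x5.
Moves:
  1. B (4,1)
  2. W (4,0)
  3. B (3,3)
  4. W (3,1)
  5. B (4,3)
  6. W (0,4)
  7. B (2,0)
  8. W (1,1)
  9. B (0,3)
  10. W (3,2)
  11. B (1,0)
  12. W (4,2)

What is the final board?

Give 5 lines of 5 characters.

Move 1: B@(4,1) -> caps B=0 W=0
Move 2: W@(4,0) -> caps B=0 W=0
Move 3: B@(3,3) -> caps B=0 W=0
Move 4: W@(3,1) -> caps B=0 W=0
Move 5: B@(4,3) -> caps B=0 W=0
Move 6: W@(0,4) -> caps B=0 W=0
Move 7: B@(2,0) -> caps B=0 W=0
Move 8: W@(1,1) -> caps B=0 W=0
Move 9: B@(0,3) -> caps B=0 W=0
Move 10: W@(3,2) -> caps B=0 W=0
Move 11: B@(1,0) -> caps B=0 W=0
Move 12: W@(4,2) -> caps B=0 W=1

Answer: ...BW
BW...
B....
.WWB.
W.WB.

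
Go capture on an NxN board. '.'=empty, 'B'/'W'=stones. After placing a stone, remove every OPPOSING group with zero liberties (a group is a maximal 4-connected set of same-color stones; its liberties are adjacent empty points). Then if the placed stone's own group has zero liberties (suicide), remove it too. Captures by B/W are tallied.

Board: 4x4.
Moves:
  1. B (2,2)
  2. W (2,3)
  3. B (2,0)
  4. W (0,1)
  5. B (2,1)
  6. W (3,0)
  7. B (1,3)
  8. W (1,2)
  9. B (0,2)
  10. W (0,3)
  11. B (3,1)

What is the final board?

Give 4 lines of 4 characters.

Move 1: B@(2,2) -> caps B=0 W=0
Move 2: W@(2,3) -> caps B=0 W=0
Move 3: B@(2,0) -> caps B=0 W=0
Move 4: W@(0,1) -> caps B=0 W=0
Move 5: B@(2,1) -> caps B=0 W=0
Move 6: W@(3,0) -> caps B=0 W=0
Move 7: B@(1,3) -> caps B=0 W=0
Move 8: W@(1,2) -> caps B=0 W=0
Move 9: B@(0,2) -> caps B=0 W=0
Move 10: W@(0,3) -> caps B=0 W=2
Move 11: B@(3,1) -> caps B=1 W=2

Answer: .W.W
..W.
BBBW
.B..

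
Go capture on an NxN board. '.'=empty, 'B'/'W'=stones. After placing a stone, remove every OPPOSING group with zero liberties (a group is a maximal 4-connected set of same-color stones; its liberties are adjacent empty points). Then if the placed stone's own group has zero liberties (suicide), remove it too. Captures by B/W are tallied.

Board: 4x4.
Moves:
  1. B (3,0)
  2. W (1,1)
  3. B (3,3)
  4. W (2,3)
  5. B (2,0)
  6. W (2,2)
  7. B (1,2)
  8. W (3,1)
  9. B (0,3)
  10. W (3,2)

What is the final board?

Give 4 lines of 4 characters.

Answer: ...B
.WB.
B.WW
BWW.

Derivation:
Move 1: B@(3,0) -> caps B=0 W=0
Move 2: W@(1,1) -> caps B=0 W=0
Move 3: B@(3,3) -> caps B=0 W=0
Move 4: W@(2,3) -> caps B=0 W=0
Move 5: B@(2,0) -> caps B=0 W=0
Move 6: W@(2,2) -> caps B=0 W=0
Move 7: B@(1,2) -> caps B=0 W=0
Move 8: W@(3,1) -> caps B=0 W=0
Move 9: B@(0,3) -> caps B=0 W=0
Move 10: W@(3,2) -> caps B=0 W=1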